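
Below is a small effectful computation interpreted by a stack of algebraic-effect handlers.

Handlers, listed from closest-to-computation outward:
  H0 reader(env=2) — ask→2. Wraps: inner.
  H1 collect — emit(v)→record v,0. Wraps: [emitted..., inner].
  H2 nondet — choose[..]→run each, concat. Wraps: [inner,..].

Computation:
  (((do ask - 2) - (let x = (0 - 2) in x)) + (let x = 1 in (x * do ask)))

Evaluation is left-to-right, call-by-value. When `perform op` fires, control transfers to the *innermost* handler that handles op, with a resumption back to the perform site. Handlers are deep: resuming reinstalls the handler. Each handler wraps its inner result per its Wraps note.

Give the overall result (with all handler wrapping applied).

Working:
ask @ H0 ⇒ 2
ask @ H0 ⇒ 2
H0 returns 4
H1 returns [4]
H2 returns [[4]]
= [[4]]

Answer: [[4]]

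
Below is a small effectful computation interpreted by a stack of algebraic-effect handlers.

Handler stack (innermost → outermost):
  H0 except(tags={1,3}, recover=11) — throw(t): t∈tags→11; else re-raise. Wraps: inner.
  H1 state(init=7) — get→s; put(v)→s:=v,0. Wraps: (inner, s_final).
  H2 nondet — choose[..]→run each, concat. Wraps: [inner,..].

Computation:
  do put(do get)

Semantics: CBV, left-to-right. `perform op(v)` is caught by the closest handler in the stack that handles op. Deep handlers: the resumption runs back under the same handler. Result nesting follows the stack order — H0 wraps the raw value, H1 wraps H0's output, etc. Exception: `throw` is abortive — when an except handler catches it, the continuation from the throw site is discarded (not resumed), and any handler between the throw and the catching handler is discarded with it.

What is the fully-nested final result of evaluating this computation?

Answer: [(0, 7)]

Working:
get @ H1 ⇒ 7
put(7) @ H1 ⇒ s:=7
H0 returns 0
H1 returns (0, 7)
H2 returns [(0, 7)]
= [(0, 7)]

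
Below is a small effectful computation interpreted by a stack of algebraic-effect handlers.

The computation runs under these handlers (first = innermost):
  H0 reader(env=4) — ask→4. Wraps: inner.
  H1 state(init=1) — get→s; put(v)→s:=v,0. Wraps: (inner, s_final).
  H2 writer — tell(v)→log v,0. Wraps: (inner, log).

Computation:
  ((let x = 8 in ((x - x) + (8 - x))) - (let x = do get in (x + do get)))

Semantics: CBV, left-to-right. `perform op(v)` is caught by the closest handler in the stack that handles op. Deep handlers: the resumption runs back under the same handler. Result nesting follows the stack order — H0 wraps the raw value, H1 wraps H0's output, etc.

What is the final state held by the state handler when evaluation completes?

Evaluation trace:
get @ H1 ⇒ 1
get @ H1 ⇒ 1
H0 returns -2
H1 returns (-2, 1)
H2 returns ((-2, 1), ())
= ((-2, 1), ())

Answer: 1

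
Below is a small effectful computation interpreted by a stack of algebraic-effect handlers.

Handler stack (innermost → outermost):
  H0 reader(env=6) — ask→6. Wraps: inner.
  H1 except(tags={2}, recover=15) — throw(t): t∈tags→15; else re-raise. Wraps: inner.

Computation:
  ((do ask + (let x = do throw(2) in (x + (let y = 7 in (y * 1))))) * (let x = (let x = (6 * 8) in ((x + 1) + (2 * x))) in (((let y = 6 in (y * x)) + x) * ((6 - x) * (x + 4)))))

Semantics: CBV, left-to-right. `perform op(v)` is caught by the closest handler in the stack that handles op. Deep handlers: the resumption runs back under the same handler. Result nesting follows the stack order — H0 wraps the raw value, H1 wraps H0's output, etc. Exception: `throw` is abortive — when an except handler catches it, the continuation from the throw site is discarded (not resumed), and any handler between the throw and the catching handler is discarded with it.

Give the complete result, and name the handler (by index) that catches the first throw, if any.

Answer: 15 ; first throw caught by: H1

Working:
ask @ H0 ⇒ 6
throw(2) @ H1 caught ⇒ 15
= 15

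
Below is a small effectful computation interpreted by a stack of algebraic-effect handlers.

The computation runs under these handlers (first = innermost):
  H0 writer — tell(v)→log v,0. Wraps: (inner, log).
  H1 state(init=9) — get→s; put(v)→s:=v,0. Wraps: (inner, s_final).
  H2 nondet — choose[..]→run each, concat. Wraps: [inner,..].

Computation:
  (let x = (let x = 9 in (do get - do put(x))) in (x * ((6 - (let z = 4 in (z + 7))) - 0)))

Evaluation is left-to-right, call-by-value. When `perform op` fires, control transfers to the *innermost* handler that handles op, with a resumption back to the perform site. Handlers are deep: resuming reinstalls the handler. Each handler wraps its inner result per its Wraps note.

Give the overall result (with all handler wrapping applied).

Evaluation trace:
get @ H1 ⇒ 9
put(9) @ H1 ⇒ s:=9
H0 returns (-45, ())
H1 returns ((-45, ()), 9)
H2 returns [((-45, ()), 9)]
= [((-45, ()), 9)]

Answer: [((-45, ()), 9)]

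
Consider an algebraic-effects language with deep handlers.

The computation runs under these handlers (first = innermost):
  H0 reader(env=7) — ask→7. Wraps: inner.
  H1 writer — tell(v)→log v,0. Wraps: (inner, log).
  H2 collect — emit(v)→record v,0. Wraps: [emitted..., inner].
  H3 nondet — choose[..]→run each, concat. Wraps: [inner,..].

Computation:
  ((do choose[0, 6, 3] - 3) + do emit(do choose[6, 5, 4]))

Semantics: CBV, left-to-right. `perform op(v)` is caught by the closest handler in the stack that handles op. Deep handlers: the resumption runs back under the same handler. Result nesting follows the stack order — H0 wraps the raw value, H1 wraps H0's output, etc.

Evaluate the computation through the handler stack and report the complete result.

Answer: [[6, (-3, ())], [5, (-3, ())], [4, (-3, ())], [6, (3, ())], [5, (3, ())], [4, (3, ())], [6, (0, ())], [5, (0, ())], [4, (0, ())]]

Working:
choose[0, 6, 3] @ H3
  branch[0] choose=0:
    choose[6, 5, 4] @ H3
      branch[0] choose=6:
        emit(6) @ H2 ⇒ out+=6
        H0 returns -3
        H1 returns (-3, ())
        H2 returns [6, (-3, ())]
        H3 returns [[6, (-3, ())]]
      branch[1] choose=5:
        emit(5) @ H2 ⇒ out+=5
        H0 returns -3
        H1 returns (-3, ())
        H2 returns [5, (-3, ())]
        H3 returns [[5, (-3, ())]]
      branch[2] choose=4:
        emit(4) @ H2 ⇒ out+=4
        H0 returns -3
        H1 returns (-3, ())
        H2 returns [4, (-3, ())]
        H3 returns [[4, (-3, ())]]
  branch[1] choose=6:
    choose[6, 5, 4] @ H3
      branch[0] choose=6:
        emit(6) @ H2 ⇒ out+=6
        H0 returns 3
        H1 returns (3, ())
        H2 returns [6, (3, ())]
        H3 returns [[6, (3, ())]]
      branch[1] choose=5:
        emit(5) @ H2 ⇒ out+=5
        H0 returns 3
        H1 returns (3, ())
        H2 returns [5, (3, ())]
        H3 returns [[5, (3, ())]]
      branch[2] choose=4:
        emit(4) @ H2 ⇒ out+=4
        H0 returns 3
        H1 returns (3, ())
        H2 returns [4, (3, ())]
        H3 returns [[4, (3, ())]]
  branch[2] choose=3:
    choose[6, 5, 4] @ H3
      branch[0] choose=6:
        emit(6) @ H2 ⇒ out+=6
        H0 returns 0
        H1 returns (0, ())
        H2 returns [6, (0, ())]
        H3 returns [[6, (0, ())]]
      branch[1] choose=5:
        emit(5) @ H2 ⇒ out+=5
        H0 returns 0
        H1 returns (0, ())
        H2 returns [5, (0, ())]
        H3 returns [[5, (0, ())]]
      branch[2] choose=4:
        emit(4) @ H2 ⇒ out+=4
        H0 returns 0
        H1 returns (0, ())
        H2 returns [4, (0, ())]
        H3 returns [[4, (0, ())]]
= [[6, (-3, ())], [5, (-3, ())], [4, (-3, ())], [6, (3, ())], [5, (3, ())], [4, (3, ())], [6, (0, ())], [5, (0, ())], [4, (0, ())]]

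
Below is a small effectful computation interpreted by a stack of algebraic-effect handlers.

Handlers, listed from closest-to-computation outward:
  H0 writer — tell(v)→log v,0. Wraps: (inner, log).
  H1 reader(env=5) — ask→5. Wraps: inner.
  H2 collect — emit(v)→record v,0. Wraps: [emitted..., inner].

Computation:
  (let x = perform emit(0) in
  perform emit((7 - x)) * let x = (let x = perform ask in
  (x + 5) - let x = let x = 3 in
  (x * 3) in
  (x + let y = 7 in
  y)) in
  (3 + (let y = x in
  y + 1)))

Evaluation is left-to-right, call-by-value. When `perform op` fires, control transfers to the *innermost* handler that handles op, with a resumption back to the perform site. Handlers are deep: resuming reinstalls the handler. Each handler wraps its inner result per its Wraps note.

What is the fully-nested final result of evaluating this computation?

Step-by-step:
emit(0) @ H2 ⇒ out+=0
emit(7) @ H2 ⇒ out+=7
ask @ H1 ⇒ 5
H0 returns (0, ())
H1 returns (0, ())
H2 returns [0, 7, (0, ())]
= [0, 7, (0, ())]

Answer: [0, 7, (0, ())]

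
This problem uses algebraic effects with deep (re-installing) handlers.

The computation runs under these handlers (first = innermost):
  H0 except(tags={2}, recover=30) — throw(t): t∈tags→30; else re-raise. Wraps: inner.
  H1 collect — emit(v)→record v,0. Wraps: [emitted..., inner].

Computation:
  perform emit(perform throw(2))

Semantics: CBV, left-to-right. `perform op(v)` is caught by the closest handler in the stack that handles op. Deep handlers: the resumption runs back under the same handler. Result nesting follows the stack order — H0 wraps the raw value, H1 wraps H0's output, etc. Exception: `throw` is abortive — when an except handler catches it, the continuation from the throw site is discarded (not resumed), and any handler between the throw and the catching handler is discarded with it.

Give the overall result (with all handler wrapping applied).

Evaluation trace:
throw(2) @ H0 caught ⇒ 30
H1 returns [30]
= [30]

Answer: [30]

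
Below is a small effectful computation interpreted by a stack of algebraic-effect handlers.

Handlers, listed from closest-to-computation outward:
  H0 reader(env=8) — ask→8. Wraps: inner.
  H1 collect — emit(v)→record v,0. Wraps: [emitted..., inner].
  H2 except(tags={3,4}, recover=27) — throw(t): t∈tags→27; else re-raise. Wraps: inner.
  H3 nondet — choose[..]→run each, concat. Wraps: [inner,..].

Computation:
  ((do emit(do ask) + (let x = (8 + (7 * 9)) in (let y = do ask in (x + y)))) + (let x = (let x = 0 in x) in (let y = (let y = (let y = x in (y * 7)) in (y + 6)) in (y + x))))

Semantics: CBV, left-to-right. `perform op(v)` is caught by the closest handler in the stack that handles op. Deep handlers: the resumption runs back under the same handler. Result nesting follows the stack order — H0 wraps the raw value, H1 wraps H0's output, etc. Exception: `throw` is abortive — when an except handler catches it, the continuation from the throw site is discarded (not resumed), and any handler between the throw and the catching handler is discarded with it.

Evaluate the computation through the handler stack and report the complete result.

Working:
ask @ H0 ⇒ 8
emit(8) @ H1 ⇒ out+=8
ask @ H0 ⇒ 8
H0 returns 85
H1 returns [8, 85]
H2 returns [8, 85]
H3 returns [[8, 85]]
= [[8, 85]]

Answer: [[8, 85]]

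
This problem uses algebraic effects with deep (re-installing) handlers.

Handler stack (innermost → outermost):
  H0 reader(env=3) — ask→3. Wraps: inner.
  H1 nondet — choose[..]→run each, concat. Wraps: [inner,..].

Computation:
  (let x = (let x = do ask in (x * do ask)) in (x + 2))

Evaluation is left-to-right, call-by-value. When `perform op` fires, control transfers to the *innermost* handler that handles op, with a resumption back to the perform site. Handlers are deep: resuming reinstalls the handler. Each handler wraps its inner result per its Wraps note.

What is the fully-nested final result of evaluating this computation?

Working:
ask @ H0 ⇒ 3
ask @ H0 ⇒ 3
H0 returns 11
H1 returns [11]
= [11]

Answer: [11]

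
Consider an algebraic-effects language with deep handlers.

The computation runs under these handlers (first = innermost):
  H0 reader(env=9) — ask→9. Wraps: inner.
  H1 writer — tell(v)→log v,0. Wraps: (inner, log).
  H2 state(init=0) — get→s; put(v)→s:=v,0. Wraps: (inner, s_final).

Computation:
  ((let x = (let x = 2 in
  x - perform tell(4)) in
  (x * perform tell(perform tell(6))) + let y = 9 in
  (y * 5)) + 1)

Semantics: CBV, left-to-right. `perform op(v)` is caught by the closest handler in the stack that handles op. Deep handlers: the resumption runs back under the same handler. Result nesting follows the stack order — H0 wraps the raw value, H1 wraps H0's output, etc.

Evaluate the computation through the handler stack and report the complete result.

Evaluation trace:
tell(4) @ H1 ⇒ log+=4
tell(6) @ H1 ⇒ log+=6
tell(0) @ H1 ⇒ log+=0
H0 returns 46
H1 returns (46, (4, 6, 0))
H2 returns ((46, (4, 6, 0)), 0)
= ((46, (4, 6, 0)), 0)

Answer: ((46, (4, 6, 0)), 0)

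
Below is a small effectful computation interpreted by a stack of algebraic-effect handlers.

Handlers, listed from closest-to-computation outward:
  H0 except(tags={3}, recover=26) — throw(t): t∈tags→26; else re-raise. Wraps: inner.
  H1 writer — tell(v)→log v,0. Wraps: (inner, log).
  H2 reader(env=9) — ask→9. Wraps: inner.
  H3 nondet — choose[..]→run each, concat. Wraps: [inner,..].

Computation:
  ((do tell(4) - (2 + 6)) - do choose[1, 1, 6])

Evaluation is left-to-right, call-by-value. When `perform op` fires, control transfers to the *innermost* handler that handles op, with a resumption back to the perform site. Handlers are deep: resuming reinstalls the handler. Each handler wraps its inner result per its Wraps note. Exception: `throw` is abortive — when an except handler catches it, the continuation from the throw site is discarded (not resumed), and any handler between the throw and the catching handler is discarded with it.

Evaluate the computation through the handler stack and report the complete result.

Evaluation trace:
tell(4) @ H1 ⇒ log+=4
choose[1, 1, 6] @ H3
  branch[0] choose=1:
    H0 returns -9
    H1 returns (-9, (4))
    H2 returns (-9, (4))
    H3 returns [(-9, (4))]
  branch[1] choose=1:
    H0 returns -9
    H1 returns (-9, (4))
    H2 returns (-9, (4))
    H3 returns [(-9, (4))]
  branch[2] choose=6:
    H0 returns -14
    H1 returns (-14, (4))
    H2 returns (-14, (4))
    H3 returns [(-14, (4))]
= [(-9, (4)), (-9, (4)), (-14, (4))]

Answer: [(-9, (4)), (-9, (4)), (-14, (4))]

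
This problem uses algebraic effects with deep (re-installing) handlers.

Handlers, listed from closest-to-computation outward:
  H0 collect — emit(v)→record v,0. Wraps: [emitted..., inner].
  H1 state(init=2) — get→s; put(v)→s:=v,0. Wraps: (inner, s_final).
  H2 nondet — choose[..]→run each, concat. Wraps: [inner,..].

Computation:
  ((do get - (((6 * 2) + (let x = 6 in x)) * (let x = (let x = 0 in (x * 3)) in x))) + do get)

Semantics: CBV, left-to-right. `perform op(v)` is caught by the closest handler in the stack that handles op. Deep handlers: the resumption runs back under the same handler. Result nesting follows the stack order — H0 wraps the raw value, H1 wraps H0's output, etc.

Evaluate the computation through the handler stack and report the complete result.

Working:
get @ H1 ⇒ 2
get @ H1 ⇒ 2
H0 returns [4]
H1 returns ([4], 2)
H2 returns [([4], 2)]
= [([4], 2)]

Answer: [([4], 2)]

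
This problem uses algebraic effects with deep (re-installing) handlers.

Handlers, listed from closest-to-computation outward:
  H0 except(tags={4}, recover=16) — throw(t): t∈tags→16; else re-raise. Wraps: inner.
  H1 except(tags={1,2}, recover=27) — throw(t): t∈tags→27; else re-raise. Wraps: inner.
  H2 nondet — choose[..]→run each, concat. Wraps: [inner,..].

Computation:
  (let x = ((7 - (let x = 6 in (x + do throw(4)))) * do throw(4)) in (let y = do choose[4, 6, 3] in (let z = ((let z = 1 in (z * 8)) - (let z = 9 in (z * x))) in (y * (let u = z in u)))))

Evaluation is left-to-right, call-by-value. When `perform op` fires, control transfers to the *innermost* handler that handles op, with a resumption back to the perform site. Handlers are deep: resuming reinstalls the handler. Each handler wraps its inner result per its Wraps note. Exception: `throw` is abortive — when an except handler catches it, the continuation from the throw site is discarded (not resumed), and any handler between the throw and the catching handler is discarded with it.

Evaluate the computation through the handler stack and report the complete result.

Answer: [16]

Evaluation trace:
throw(4) @ H0 caught ⇒ 16
H1 returns 16
H2 returns [16]
= [16]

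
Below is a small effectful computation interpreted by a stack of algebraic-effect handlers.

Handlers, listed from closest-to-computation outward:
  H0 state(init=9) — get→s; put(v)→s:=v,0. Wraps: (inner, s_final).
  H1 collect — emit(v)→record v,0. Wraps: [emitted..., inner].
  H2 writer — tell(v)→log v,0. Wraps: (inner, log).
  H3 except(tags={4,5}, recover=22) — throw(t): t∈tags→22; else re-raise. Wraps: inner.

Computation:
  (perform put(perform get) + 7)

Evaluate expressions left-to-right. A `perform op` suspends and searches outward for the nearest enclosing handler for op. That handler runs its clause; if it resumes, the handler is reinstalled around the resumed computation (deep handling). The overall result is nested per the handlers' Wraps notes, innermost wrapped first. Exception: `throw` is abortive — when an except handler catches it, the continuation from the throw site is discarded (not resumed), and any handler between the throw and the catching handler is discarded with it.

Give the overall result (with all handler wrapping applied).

Answer: ([(7, 9)], ())

Working:
get @ H0 ⇒ 9
put(9) @ H0 ⇒ s:=9
H0 returns (7, 9)
H1 returns [(7, 9)]
H2 returns ([(7, 9)], ())
H3 returns ([(7, 9)], ())
= ([(7, 9)], ())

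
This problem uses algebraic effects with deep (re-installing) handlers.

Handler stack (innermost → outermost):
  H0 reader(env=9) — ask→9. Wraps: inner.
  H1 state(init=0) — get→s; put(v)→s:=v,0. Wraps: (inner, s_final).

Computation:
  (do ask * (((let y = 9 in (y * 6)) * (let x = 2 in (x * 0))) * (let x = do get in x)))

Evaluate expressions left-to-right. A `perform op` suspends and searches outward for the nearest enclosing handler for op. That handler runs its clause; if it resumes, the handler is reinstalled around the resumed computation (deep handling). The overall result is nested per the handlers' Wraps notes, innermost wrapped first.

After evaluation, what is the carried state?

Step-by-step:
ask @ H0 ⇒ 9
get @ H1 ⇒ 0
H0 returns 0
H1 returns (0, 0)
= (0, 0)

Answer: 0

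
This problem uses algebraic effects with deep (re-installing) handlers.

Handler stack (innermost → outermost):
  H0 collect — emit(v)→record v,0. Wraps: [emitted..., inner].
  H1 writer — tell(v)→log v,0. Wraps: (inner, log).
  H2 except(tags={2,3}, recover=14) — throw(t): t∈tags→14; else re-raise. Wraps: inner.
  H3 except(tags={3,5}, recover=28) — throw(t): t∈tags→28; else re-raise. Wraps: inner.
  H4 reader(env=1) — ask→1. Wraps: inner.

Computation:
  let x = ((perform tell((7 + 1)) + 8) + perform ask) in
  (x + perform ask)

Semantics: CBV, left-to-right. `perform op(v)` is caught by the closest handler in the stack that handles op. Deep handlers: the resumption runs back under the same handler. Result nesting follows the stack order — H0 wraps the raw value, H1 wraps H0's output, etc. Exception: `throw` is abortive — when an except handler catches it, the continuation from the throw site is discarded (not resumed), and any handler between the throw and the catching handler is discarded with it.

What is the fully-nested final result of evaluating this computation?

Answer: ([10], (8))

Evaluation trace:
tell(8) @ H1 ⇒ log+=8
ask @ H4 ⇒ 1
ask @ H4 ⇒ 1
H0 returns [10]
H1 returns ([10], (8))
H2 returns ([10], (8))
H3 returns ([10], (8))
H4 returns ([10], (8))
= ([10], (8))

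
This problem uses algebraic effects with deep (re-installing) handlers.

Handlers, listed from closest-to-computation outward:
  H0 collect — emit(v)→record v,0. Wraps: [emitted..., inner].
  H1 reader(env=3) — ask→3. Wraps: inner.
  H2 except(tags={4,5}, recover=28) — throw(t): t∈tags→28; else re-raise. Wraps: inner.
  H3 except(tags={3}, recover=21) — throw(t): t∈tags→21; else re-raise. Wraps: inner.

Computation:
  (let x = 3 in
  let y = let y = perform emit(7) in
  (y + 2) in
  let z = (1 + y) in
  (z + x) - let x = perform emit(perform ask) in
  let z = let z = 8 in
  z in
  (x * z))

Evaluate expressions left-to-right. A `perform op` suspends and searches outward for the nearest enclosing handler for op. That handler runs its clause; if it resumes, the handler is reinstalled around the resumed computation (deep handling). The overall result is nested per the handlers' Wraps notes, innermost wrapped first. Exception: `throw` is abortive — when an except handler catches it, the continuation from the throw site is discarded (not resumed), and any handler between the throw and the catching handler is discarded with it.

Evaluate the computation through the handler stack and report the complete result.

Answer: [7, 3, 6]

Working:
emit(7) @ H0 ⇒ out+=7
ask @ H1 ⇒ 3
emit(3) @ H0 ⇒ out+=3
H0 returns [7, 3, 6]
H1 returns [7, 3, 6]
H2 returns [7, 3, 6]
H3 returns [7, 3, 6]
= [7, 3, 6]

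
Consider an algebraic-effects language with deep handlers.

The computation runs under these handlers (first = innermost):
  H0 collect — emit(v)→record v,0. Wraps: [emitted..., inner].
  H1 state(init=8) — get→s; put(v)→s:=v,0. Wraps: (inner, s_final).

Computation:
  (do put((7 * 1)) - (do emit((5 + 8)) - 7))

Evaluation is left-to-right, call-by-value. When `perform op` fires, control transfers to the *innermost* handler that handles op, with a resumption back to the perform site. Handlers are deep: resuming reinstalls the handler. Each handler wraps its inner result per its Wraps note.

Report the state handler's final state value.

Working:
put(7) @ H1 ⇒ s:=7
emit(13) @ H0 ⇒ out+=13
H0 returns [13, 7]
H1 returns ([13, 7], 7)
= ([13, 7], 7)

Answer: 7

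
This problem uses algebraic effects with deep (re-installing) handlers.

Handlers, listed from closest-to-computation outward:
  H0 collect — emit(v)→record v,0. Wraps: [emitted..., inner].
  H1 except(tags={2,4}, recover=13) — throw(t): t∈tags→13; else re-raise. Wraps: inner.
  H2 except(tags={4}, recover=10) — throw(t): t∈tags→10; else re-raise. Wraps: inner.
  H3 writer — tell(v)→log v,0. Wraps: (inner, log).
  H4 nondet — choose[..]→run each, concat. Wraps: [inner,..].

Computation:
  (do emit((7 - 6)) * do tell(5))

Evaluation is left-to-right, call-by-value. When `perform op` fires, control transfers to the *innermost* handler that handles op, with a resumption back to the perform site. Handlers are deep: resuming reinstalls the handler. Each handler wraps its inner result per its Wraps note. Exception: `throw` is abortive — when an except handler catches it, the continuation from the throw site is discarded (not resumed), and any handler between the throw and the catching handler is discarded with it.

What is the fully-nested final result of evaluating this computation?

Answer: [([1, 0], (5))]

Evaluation trace:
emit(1) @ H0 ⇒ out+=1
tell(5) @ H3 ⇒ log+=5
H0 returns [1, 0]
H1 returns [1, 0]
H2 returns [1, 0]
H3 returns ([1, 0], (5))
H4 returns [([1, 0], (5))]
= [([1, 0], (5))]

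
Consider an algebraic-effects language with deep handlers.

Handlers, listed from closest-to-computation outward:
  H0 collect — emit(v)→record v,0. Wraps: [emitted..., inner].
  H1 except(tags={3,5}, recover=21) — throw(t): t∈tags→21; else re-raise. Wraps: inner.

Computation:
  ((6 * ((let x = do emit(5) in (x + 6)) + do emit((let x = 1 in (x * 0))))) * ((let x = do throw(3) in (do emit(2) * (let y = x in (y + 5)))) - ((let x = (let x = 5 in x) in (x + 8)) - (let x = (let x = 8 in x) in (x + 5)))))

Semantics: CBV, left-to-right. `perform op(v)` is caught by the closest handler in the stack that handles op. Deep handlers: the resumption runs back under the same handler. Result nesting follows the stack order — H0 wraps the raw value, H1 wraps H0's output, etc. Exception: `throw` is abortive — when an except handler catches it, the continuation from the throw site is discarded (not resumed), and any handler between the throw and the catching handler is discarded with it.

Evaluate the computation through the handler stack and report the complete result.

Working:
emit(5) @ H0 ⇒ out+=5
emit(0) @ H0 ⇒ out+=0
throw(3) @ H1 caught ⇒ 21
= 21

Answer: 21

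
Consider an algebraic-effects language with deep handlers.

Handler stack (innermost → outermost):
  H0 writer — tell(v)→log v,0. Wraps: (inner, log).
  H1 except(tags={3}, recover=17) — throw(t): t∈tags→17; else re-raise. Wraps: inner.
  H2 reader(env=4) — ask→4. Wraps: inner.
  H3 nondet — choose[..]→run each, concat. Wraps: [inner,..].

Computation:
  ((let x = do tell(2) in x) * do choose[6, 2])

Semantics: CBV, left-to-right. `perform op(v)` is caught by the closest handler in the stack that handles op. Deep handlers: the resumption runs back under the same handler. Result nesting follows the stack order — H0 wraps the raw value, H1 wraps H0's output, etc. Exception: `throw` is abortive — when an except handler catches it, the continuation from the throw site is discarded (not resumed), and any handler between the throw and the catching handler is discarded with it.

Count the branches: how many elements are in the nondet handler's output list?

Working:
tell(2) @ H0 ⇒ log+=2
choose[6, 2] @ H3
  branch[0] choose=6:
    H0 returns (0, (2))
    H1 returns (0, (2))
    H2 returns (0, (2))
    H3 returns [(0, (2))]
  branch[1] choose=2:
    H0 returns (0, (2))
    H1 returns (0, (2))
    H2 returns (0, (2))
    H3 returns [(0, (2))]
= [(0, (2)), (0, (2))]

Answer: 2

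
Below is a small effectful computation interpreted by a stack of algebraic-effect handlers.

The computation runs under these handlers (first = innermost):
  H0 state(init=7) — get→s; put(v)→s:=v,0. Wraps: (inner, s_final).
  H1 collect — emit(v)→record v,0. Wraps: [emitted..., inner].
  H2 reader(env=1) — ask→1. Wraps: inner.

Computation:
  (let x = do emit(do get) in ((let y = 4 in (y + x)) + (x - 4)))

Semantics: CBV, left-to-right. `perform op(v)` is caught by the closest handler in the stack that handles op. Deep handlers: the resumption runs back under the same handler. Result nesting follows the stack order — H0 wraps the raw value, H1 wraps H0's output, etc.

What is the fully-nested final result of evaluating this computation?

Answer: [7, (0, 7)]

Step-by-step:
get @ H0 ⇒ 7
emit(7) @ H1 ⇒ out+=7
H0 returns (0, 7)
H1 returns [7, (0, 7)]
H2 returns [7, (0, 7)]
= [7, (0, 7)]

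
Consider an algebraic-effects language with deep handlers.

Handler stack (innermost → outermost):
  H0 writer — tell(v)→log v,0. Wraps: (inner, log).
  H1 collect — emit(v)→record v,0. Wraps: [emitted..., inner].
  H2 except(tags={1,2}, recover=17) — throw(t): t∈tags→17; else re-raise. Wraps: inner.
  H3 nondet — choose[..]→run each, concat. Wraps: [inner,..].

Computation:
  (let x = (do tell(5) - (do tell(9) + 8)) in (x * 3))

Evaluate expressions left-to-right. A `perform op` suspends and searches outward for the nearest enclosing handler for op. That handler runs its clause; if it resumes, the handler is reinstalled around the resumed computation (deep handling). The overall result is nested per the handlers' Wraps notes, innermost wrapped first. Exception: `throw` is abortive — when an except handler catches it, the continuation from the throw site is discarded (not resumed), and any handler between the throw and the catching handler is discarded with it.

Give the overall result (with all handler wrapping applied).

Step-by-step:
tell(5) @ H0 ⇒ log+=5
tell(9) @ H0 ⇒ log+=9
H0 returns (-24, (5, 9))
H1 returns [(-24, (5, 9))]
H2 returns [(-24, (5, 9))]
H3 returns [[(-24, (5, 9))]]
= [[(-24, (5, 9))]]

Answer: [[(-24, (5, 9))]]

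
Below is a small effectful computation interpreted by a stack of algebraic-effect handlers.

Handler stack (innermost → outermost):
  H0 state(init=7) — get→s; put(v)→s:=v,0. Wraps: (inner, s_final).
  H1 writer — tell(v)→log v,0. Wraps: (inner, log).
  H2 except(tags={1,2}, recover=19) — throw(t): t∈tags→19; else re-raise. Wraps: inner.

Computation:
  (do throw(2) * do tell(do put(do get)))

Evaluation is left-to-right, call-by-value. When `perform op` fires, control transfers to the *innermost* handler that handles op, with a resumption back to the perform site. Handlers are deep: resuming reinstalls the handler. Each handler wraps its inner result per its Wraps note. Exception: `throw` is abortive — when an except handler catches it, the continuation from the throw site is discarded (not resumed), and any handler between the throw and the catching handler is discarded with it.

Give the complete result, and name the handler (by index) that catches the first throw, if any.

Step-by-step:
throw(2) @ H2 caught ⇒ 19
= 19

Answer: 19 ; first throw caught by: H2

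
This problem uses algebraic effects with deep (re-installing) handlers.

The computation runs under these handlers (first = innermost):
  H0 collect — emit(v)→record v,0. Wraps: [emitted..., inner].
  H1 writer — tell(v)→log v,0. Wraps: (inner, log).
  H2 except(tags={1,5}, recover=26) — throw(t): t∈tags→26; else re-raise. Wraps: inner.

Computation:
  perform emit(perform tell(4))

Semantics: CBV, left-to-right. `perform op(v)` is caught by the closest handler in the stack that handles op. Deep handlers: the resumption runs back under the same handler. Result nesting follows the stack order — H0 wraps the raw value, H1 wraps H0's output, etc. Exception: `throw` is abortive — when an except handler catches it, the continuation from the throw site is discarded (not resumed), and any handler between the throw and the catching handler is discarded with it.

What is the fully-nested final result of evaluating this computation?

Answer: ([0, 0], (4))

Evaluation trace:
tell(4) @ H1 ⇒ log+=4
emit(0) @ H0 ⇒ out+=0
H0 returns [0, 0]
H1 returns ([0, 0], (4))
H2 returns ([0, 0], (4))
= ([0, 0], (4))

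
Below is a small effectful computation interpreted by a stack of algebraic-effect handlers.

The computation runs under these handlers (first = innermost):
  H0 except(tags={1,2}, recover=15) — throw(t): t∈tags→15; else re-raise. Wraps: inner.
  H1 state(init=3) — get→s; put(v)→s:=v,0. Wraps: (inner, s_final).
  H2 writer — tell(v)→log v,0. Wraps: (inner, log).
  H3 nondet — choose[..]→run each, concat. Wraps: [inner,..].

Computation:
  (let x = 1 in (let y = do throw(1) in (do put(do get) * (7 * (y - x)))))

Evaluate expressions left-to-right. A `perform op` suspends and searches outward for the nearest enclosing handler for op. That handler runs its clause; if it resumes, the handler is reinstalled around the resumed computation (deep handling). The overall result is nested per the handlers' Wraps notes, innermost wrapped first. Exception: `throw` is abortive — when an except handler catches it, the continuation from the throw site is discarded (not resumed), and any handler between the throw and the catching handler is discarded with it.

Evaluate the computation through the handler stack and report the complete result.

Evaluation trace:
throw(1) @ H0 caught ⇒ 15
H1 returns (15, 3)
H2 returns ((15, 3), ())
H3 returns [((15, 3), ())]
= [((15, 3), ())]

Answer: [((15, 3), ())]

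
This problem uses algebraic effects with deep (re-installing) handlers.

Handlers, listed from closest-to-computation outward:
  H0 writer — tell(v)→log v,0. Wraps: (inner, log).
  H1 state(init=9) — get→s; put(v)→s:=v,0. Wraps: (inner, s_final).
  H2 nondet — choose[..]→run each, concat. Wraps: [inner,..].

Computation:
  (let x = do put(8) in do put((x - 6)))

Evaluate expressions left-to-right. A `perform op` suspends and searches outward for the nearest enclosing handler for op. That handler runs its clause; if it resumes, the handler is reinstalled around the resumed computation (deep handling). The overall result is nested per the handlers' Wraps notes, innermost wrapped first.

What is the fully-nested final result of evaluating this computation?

Working:
put(8) @ H1 ⇒ s:=8
put(-6) @ H1 ⇒ s:=-6
H0 returns (0, ())
H1 returns ((0, ()), -6)
H2 returns [((0, ()), -6)]
= [((0, ()), -6)]

Answer: [((0, ()), -6)]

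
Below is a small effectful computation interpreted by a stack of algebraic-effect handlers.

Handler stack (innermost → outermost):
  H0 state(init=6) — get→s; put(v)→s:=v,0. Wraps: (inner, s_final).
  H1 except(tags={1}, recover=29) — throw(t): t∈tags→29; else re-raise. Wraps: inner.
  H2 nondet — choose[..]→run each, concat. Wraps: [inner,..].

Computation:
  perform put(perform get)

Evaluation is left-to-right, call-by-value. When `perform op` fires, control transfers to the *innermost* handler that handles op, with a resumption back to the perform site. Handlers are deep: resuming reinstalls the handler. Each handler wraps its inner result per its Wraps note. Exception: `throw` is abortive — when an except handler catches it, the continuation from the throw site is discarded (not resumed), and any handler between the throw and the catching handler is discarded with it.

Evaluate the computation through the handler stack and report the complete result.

Answer: [(0, 6)]

Evaluation trace:
get @ H0 ⇒ 6
put(6) @ H0 ⇒ s:=6
H0 returns (0, 6)
H1 returns (0, 6)
H2 returns [(0, 6)]
= [(0, 6)]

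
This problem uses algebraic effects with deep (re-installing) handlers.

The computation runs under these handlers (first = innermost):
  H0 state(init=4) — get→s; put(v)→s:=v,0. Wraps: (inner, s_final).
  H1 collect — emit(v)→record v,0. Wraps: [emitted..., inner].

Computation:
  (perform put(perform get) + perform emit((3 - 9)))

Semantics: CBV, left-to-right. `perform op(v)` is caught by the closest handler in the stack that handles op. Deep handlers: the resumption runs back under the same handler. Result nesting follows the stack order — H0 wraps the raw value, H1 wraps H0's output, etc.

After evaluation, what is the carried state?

Answer: 4

Evaluation trace:
get @ H0 ⇒ 4
put(4) @ H0 ⇒ s:=4
emit(-6) @ H1 ⇒ out+=-6
H0 returns (0, 4)
H1 returns [-6, (0, 4)]
= [-6, (0, 4)]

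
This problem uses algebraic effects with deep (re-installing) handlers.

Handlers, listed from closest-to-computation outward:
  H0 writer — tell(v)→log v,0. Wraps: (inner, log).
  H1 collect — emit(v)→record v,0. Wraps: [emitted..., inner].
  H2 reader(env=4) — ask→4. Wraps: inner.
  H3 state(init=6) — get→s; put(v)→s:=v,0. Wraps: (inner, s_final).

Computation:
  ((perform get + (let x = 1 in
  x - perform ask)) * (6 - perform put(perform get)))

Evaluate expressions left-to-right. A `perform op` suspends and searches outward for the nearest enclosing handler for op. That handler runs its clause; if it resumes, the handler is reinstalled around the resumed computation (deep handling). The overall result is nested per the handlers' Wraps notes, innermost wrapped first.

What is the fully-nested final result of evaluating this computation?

Working:
get @ H3 ⇒ 6
ask @ H2 ⇒ 4
get @ H3 ⇒ 6
put(6) @ H3 ⇒ s:=6
H0 returns (18, ())
H1 returns [(18, ())]
H2 returns [(18, ())]
H3 returns ([(18, ())], 6)
= ([(18, ())], 6)

Answer: ([(18, ())], 6)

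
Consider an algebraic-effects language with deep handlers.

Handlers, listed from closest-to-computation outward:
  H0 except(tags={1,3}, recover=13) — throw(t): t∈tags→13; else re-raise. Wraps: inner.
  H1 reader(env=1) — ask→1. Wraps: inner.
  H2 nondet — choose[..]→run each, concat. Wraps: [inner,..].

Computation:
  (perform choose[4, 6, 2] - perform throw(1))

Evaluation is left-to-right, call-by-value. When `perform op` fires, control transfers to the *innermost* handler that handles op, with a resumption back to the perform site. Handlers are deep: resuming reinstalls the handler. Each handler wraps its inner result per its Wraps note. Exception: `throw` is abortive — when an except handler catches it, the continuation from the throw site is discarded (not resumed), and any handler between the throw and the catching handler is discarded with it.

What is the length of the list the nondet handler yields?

Answer: 3

Evaluation trace:
choose[4, 6, 2] @ H2
  branch[0] choose=4:
    throw(1) @ H0 caught ⇒ 13
    H1 returns 13
    H2 returns [13]
  branch[1] choose=6:
    throw(1) @ H0 caught ⇒ 13
    H1 returns 13
    H2 returns [13]
  branch[2] choose=2:
    throw(1) @ H0 caught ⇒ 13
    H1 returns 13
    H2 returns [13]
= [13, 13, 13]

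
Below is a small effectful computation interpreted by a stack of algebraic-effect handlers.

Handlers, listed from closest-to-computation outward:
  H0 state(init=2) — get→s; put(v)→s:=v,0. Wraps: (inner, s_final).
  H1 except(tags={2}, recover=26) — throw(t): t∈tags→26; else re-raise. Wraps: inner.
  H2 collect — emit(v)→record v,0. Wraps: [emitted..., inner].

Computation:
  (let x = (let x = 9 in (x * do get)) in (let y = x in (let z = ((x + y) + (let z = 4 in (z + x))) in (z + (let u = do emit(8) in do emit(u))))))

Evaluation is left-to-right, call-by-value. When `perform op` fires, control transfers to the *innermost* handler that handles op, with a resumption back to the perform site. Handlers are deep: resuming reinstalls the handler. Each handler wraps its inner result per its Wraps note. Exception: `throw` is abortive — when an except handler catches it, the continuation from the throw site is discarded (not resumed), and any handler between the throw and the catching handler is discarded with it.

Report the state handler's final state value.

Working:
get @ H0 ⇒ 2
emit(8) @ H2 ⇒ out+=8
emit(0) @ H2 ⇒ out+=0
H0 returns (58, 2)
H1 returns (58, 2)
H2 returns [8, 0, (58, 2)]
= [8, 0, (58, 2)]

Answer: 2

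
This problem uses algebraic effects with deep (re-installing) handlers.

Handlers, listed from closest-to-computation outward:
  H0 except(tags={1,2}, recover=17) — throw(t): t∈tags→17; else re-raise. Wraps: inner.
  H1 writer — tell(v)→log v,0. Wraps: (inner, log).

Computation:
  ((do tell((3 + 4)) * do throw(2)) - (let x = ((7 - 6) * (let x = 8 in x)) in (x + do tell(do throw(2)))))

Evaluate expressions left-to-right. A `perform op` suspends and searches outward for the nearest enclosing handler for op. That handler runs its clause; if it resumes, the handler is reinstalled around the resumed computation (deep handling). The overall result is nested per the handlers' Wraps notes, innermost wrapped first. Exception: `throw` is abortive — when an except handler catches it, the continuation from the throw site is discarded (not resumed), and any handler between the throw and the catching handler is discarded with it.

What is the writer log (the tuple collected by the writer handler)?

Answer: (7)

Working:
tell(7) @ H1 ⇒ log+=7
throw(2) @ H0 caught ⇒ 17
H1 returns (17, (7))
= (17, (7))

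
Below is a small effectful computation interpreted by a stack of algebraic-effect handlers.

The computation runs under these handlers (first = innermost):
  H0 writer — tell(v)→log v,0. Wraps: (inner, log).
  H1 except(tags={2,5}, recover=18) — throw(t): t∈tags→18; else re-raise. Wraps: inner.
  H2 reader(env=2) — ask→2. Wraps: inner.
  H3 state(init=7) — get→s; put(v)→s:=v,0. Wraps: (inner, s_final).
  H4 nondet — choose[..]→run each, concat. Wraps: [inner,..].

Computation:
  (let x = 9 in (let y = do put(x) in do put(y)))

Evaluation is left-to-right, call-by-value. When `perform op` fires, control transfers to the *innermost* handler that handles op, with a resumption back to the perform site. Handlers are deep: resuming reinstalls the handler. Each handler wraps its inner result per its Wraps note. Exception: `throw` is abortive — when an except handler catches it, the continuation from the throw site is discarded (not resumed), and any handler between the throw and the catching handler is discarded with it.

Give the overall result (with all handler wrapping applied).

Answer: [((0, ()), 0)]

Working:
put(9) @ H3 ⇒ s:=9
put(0) @ H3 ⇒ s:=0
H0 returns (0, ())
H1 returns (0, ())
H2 returns (0, ())
H3 returns ((0, ()), 0)
H4 returns [((0, ()), 0)]
= [((0, ()), 0)]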